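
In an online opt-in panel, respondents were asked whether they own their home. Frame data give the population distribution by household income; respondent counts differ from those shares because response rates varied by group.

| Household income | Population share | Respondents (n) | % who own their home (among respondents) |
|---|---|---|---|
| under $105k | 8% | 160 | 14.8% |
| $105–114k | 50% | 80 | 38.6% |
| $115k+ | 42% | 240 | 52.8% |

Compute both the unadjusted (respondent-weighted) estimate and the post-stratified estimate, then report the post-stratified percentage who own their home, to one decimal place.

42.7%

Without adjustment, the pooled respondent share is:
  (160/480)×14.8 + (80/480)×38.6 + (240/480)×52.8 = 37.7667%
Post-stratified estimate weights by population shares:
  0.08×14.8 + 0.5×38.6 + 0.42×52.8 = 42.66%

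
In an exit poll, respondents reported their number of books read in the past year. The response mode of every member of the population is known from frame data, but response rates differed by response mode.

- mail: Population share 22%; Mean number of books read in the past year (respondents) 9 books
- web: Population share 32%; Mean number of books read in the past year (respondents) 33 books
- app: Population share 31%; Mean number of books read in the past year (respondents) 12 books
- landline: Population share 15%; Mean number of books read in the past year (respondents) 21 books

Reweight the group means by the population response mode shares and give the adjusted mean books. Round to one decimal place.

19.4

Reweight to the known response mode distribution:
  mail: 0.22 × 9 = 1.98
  web: 0.32 × 33 = 10.56
  app: 0.31 × 12 = 3.72
  landline: 0.15 × 21 = 3.15
Post-stratified estimate = 19.41 → 19.4.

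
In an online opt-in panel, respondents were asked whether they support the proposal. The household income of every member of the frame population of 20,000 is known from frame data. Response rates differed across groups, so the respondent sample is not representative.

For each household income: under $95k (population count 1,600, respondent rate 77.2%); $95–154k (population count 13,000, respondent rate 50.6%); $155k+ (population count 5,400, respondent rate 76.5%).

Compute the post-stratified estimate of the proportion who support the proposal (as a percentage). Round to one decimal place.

59.7%

Each cell contributes population-share × respondent value:
  under $95k: (1,600/20,000) × 77.2 = 6.176
  $95–154k: (13,000/20,000) × 50.6 = 32.89
  $155k+: (5,400/20,000) × 76.5 = 20.655
Post-stratified estimate = 59.721 → 59.7%.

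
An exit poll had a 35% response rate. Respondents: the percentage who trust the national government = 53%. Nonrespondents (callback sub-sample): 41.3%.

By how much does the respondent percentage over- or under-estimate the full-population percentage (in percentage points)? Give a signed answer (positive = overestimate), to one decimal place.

Nonresponse fraction = 1 − 0.35 = 0.65.
Bias = (nonresponse fraction) × (respondent percentage − nonrespondent percentage)
     = 0.65 × (53 − 41.3) = 0.65 × 11.7 = 7.605.

+7.6 percentage points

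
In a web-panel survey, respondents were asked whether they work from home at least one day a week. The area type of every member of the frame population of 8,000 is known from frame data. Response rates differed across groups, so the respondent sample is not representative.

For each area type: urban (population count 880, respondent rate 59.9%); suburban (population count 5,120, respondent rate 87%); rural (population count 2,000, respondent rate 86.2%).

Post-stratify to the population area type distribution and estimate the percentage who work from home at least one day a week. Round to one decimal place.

83.8%

Reweight to the known area type distribution:
  urban: (880/8,000) × 59.9 = 6.589
  suburban: (5,120/8,000) × 87 = 55.68
  rural: (2,000/8,000) × 86.2 = 21.55
Post-stratified estimate = 83.819 → 83.8%.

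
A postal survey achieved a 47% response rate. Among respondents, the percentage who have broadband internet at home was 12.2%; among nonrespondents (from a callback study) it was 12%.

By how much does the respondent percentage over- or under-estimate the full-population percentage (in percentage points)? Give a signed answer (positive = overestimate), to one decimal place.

+0.1 percentage points

Nonresponse fraction = 1 − 0.47 = 0.53.
Bias = (nonresponse fraction) × (respondent percentage − nonrespondent percentage)
     = 0.53 × (12.2 − 12) = 0.53 × 0.2 = 0.106.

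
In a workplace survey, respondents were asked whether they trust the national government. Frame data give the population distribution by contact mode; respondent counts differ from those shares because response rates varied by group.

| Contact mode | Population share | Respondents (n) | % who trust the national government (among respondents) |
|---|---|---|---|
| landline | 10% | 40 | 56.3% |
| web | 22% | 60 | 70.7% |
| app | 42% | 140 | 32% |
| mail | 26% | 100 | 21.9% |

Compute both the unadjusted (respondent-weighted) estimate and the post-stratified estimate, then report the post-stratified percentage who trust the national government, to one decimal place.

40.3%

Without adjustment, the pooled respondent share is:
  (40/340)×56.3 + (60/340)×70.7 + (140/340)×32 + (100/340)×21.9 = 38.7176%
Post-stratifying to population shares instead:
  0.1×56.3 + 0.22×70.7 + 0.42×32 + 0.26×21.9 = 40.318%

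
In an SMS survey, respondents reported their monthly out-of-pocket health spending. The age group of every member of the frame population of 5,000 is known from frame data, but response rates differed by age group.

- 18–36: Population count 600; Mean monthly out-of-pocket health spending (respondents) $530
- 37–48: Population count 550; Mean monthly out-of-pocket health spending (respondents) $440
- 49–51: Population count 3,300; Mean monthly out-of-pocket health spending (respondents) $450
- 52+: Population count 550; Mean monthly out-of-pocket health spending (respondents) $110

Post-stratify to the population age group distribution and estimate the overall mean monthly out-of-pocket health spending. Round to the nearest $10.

$420

Reweight to the known age group distribution:
  18–36: (600/5,000) × 530 = 63.6
  37–48: (550/5,000) × 440 = 48.4
  49–51: (3,300/5,000) × 450 = 297
  52+: (550/5,000) × 110 = 12.1
Post-stratified estimate = 421.1 → $420.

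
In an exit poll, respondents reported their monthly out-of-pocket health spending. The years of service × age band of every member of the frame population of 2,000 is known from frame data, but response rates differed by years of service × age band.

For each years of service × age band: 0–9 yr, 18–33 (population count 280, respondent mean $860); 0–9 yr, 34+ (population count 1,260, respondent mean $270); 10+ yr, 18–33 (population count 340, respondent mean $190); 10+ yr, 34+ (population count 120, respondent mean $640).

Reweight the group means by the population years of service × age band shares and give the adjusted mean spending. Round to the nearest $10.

$360

Reweight to the known years of service × age band distribution:
  0–9 yr, 18–33: (280/2,000) × 860 = 120.4
  0–9 yr, 34+: (1,260/2,000) × 270 = 170.1
  10+ yr, 18–33: (340/2,000) × 190 = 32.3
  10+ yr, 34+: (120/2,000) × 640 = 38.4
Post-stratified estimate = 361.2 → $360.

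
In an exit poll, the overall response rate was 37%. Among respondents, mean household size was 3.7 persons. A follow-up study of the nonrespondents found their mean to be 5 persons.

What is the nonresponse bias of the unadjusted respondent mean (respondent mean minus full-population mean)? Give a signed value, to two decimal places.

-0.82

Nonresponse fraction = 1 − 0.37 = 0.63.
Bias = (nonresponse fraction) × (respondent mean − nonrespondent mean)
     = 0.63 × (3.7 − 5) = 0.63 × -1.3 = -0.819.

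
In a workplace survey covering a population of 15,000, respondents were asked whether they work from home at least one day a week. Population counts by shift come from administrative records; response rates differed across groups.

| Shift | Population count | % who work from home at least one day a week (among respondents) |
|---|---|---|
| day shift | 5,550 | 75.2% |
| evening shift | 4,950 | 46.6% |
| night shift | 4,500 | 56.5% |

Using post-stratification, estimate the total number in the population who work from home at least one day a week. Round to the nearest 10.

9,020

Apply each group's respondent rate to its population count:
  day shift: 5,550 × 75.2% = 4173.6
  evening shift: 4,950 × 46.6% = 2306.7
  night shift: 4,500 × 56.5% = 2542.5
Estimated total = 9022.8 → 9,020.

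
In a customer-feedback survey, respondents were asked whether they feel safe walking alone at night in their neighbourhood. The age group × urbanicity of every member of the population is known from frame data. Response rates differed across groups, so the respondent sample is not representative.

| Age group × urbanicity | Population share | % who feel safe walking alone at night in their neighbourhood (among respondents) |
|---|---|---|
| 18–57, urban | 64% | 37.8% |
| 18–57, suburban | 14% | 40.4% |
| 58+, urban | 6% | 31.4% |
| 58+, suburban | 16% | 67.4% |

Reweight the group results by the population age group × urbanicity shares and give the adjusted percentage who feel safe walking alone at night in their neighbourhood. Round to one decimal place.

Weight each group's respondent value by its population share:
  18–57, urban: 0.64 × 37.8 = 24.192
  18–57, suburban: 0.14 × 40.4 = 5.656
  58+, urban: 0.06 × 31.4 = 1.884
  58+, suburban: 0.16 × 67.4 = 10.784
Post-stratified estimate = 42.516 → 42.5%.

42.5%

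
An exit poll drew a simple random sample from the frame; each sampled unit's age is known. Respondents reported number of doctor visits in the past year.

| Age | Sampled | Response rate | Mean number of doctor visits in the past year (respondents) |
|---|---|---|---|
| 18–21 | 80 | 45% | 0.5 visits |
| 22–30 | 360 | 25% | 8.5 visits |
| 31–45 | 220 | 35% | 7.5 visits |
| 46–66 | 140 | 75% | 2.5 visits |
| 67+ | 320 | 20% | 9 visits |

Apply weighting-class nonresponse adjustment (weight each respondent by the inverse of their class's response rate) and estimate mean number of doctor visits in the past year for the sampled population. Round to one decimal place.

Each respondent's weight = sampled/responded in their class; summing within a class gives n_sampled, so:
  18–21: 80 × 0.5 = 40
  22–30: 360 × 8.5 = 3060
  31–45: 220 × 7.5 = 1650
  46–66: 140 × 2.5 = 350
  67+: 320 × 9 = 2880
Adjusted estimate = 7980 / 1,120 = 7.125 → 7.1.

7.1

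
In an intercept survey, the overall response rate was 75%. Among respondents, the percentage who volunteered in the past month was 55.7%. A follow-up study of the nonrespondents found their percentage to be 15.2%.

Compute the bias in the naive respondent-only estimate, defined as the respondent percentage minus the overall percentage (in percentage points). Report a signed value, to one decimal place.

Nonresponse fraction = 1 − 0.75 = 0.25.
Bias = (nonresponse fraction) × (respondent percentage − nonrespondent percentage)
     = 0.25 × (55.7 − 15.2) = 0.25 × 40.5 = 10.125.

+10.1 percentage points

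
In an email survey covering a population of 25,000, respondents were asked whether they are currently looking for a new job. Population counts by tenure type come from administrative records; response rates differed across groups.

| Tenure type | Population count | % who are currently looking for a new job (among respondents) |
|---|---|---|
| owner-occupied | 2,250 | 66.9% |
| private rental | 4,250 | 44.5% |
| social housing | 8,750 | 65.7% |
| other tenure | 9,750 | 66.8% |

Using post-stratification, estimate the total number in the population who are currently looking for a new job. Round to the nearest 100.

15,700

Each cell contributes its population count × the respondent rate:
  owner-occupied: 2,250 × 66.9% = 1505.25
  private rental: 4,250 × 44.5% = 1891.25
  social housing: 8,750 × 65.7% = 5748.75
  other tenure: 9,750 × 66.8% = 6513
Estimated total = 15658.2 → 15,700.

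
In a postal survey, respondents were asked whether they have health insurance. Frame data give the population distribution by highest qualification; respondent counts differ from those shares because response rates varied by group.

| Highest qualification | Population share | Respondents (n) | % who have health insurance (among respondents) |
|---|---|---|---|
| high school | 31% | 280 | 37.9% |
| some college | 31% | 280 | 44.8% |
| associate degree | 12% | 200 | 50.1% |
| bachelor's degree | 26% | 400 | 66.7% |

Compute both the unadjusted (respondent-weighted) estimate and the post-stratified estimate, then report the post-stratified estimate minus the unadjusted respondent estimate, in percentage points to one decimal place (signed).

Naive respondent-only estimate (weights = respondent counts):
  (280/1160)×37.9 + (280/1160)×44.8 + (200/1160)×50.1 + (400/1160)×66.7 = 51.6%
Reweighting by population highest qualification shares:
  0.31×37.9 + 0.31×44.8 + 0.12×50.1 + 0.26×66.7 = 48.991%
Difference = 48.991 − 51.6 = -2.609 pp.

-2.6 percentage points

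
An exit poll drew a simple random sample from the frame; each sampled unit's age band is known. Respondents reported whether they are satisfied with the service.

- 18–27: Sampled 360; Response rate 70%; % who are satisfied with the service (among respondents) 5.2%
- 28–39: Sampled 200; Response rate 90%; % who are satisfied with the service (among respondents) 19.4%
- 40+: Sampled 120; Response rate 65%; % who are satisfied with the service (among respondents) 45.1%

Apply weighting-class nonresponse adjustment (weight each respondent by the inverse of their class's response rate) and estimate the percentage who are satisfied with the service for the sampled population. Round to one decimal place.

16.4%

Each respondent's weight = sampled/responded in their class; summing within a class gives n_sampled, so:
  18–27: 360 × 5.2 = 1872
  28–39: 200 × 19.4 = 3880
  40+: 120 × 45.1 = 5412
Adjusted estimate = 11,164 / 680 = 16.4176 → 16.4%.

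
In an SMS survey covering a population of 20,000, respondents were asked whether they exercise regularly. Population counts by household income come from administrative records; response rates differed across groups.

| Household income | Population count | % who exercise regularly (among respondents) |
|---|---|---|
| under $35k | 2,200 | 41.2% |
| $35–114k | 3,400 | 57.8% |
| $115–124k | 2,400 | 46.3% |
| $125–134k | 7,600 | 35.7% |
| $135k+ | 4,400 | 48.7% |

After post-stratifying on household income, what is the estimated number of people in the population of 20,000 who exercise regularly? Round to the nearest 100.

Apply each group's respondent rate to its population count:
  under $35k: 2,200 × 41.2% = 906.4
  $35–114k: 3,400 × 57.8% = 1965.2
  $115–124k: 2,400 × 46.3% = 1111.2
  $125–134k: 7,600 × 35.7% = 2713.2
  $135k+: 4,400 × 48.7% = 2142.8
Estimated total = 8838.8 → 8,800.

8,800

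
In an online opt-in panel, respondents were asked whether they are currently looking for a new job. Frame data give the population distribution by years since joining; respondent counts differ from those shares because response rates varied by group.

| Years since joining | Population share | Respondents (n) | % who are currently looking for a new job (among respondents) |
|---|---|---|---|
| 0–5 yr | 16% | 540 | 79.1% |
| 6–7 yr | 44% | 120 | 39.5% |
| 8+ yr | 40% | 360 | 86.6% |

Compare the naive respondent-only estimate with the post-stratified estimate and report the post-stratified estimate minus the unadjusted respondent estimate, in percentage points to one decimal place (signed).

-12.4 percentage points

Without adjustment, the pooled respondent share is:
  (540/1020)×79.1 + (120/1020)×39.5 + (360/1020)×86.6 = 77.0882%
Reweighting by population years since joining shares:
  0.16×79.1 + 0.44×39.5 + 0.4×86.6 = 64.676%
Difference = 64.676 − 77.0882 = -12.4122 pp.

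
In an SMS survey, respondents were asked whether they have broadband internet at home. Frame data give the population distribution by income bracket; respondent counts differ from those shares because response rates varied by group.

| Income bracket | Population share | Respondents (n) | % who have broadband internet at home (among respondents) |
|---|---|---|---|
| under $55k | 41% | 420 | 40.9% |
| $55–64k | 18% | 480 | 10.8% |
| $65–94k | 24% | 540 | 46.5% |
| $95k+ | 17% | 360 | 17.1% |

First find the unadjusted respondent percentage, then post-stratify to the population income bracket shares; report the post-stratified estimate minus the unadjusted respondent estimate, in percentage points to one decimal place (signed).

+3.0 percentage points

Unadjusted (pooled respondent) estimate weights by respondent counts:
  (420/1800)×40.9 + (480/1800)×10.8 + (540/1800)×46.5 + (360/1800)×17.1 = 29.7933%
Post-stratified estimate weights by population shares:
  0.41×40.9 + 0.18×10.8 + 0.24×46.5 + 0.17×17.1 = 32.78%
Difference = 32.78 − 29.7933 = 2.9867 pp.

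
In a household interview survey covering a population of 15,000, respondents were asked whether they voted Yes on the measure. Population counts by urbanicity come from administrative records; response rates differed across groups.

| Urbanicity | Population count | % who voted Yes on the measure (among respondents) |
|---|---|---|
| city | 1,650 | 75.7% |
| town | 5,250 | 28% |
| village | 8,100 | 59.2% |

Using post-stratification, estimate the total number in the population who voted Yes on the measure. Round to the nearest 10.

Apply each group's respondent rate to its population count:
  city: 1,650 × 75.7% = 1249.05
  town: 5,250 × 28% = 1470
  village: 8,100 × 59.2% = 4795.2
Estimated total = 7514.25 → 7,510.

7,510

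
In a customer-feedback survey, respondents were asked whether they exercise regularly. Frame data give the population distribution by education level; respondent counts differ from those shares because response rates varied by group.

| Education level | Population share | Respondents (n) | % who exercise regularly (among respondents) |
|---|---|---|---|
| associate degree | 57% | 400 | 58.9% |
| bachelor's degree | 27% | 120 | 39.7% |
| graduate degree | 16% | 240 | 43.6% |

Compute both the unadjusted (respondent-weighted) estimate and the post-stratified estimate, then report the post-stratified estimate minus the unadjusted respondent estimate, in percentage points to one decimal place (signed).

Without adjustment, the pooled respondent share is:
  (400/760)×58.9 + (120/760)×39.7 + (240/760)×43.6 = 51.0368%
Post-stratified estimate weights by population shares:
  0.57×58.9 + 0.27×39.7 + 0.16×43.6 = 51.268%
Difference = 51.268 − 51.0368 = 0.2312 pp.

+0.2 percentage points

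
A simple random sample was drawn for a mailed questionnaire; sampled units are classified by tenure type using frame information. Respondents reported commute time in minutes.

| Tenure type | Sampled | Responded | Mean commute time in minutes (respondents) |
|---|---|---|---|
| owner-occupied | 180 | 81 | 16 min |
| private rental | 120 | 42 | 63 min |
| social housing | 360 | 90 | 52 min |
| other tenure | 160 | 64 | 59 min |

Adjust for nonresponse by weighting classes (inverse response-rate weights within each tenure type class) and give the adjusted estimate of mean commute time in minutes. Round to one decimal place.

47.1

Class response rates: owner-occupied 81/180 = 45%, private rental 42/120 = 35%, social housing 90/360 = 25%, other tenure 64/160 = 40%.
Weighting each respondent by the inverse class response rate inflates each class back to its sampled size, so the class weight is n_sampled:
  owner-occupied: 180 × 16 = 2880
  private rental: 120 × 63 = 7560
  social housing: 360 × 52 = 18,720
  other tenure: 160 × 59 = 9440
Adjusted estimate = 38,600 / 820 = 47.0732 → 47.1.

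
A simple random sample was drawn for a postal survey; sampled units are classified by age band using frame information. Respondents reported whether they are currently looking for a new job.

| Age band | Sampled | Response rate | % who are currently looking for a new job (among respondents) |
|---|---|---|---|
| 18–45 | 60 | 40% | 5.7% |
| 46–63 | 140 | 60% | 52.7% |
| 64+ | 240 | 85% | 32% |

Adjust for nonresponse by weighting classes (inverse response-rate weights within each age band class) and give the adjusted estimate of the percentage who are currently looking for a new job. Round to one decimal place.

35.0%

Weighting each respondent by the inverse class response rate inflates each class back to its sampled size, so the class weight is n_sampled:
  18–45: 60 × 5.7 = 342
  46–63: 140 × 52.7 = 7378
  64+: 240 × 32 = 7680
Adjusted estimate = 15,400 / 440 = 35 → 35.0%.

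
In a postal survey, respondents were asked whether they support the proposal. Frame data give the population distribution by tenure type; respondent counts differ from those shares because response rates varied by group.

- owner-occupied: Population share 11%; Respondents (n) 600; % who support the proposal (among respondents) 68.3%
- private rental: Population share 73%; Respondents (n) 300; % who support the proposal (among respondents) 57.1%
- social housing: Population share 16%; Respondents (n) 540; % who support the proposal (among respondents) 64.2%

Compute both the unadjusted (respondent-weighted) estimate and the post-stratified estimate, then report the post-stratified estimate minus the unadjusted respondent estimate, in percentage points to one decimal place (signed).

Naive respondent-only estimate (weights = respondent counts):
  (600/1440)×68.3 + (300/1440)×57.1 + (540/1440)×64.2 = 64.4292%
Post-stratified estimate weights by population shares:
  0.11×68.3 + 0.73×57.1 + 0.16×64.2 = 59.468%
Difference = 59.468 − 64.4292 = -4.9612 pp.

-5.0 percentage points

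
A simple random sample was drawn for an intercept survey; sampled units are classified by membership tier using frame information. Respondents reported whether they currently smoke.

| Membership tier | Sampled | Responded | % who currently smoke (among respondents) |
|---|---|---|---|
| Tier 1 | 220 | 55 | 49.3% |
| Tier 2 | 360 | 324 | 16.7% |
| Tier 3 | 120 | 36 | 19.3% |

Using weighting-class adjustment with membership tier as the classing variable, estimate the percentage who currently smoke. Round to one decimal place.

27.4%

Response rates by class: Tier 1 55/220 = 25%, Tier 2 324/360 = 90%, Tier 3 36/120 = 30%.
Weighting each respondent by the inverse class response rate inflates each class back to its sampled size, so the class weight is n_sampled:
  Tier 1: 220 × 49.3 = 10,846
  Tier 2: 360 × 16.7 = 6012
  Tier 3: 120 × 19.3 = 2316
Adjusted estimate = 19,174 / 700 = 27.3914 → 27.4%.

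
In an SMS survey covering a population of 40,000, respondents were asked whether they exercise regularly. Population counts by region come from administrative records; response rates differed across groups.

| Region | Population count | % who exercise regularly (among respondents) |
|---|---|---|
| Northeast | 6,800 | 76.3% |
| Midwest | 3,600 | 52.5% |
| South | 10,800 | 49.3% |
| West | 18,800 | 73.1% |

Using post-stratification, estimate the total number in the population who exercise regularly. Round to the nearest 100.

Apply each group's respondent rate to its population count:
  Northeast: 6,800 × 76.3% = 5188.4
  Midwest: 3,600 × 52.5% = 1890
  South: 10,800 × 49.3% = 5324.4
  West: 18,800 × 73.1% = 13742.8
Estimated total = 26145.6 → 26,100.

26,100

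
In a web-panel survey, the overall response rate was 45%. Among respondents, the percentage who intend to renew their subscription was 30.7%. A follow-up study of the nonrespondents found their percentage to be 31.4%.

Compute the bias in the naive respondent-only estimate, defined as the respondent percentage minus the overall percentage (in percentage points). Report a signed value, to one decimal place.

-0.4 percentage points

Nonresponse fraction = 1 − 0.45 = 0.55.
Bias = (nonresponse fraction) × (respondent percentage − nonrespondent percentage)
     = 0.55 × (30.7 − 31.4) = 0.55 × -0.7 = -0.385.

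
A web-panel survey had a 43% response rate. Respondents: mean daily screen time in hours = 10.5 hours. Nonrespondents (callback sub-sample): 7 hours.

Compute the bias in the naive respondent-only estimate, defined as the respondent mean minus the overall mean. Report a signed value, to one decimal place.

Nonresponse fraction = 1 − 0.43 = 0.57.
Bias = (nonresponse fraction) × (respondent mean − nonrespondent mean)
     = 0.57 × (10.5 − 7) = 0.57 × 3.5 = 1.995.

+2.0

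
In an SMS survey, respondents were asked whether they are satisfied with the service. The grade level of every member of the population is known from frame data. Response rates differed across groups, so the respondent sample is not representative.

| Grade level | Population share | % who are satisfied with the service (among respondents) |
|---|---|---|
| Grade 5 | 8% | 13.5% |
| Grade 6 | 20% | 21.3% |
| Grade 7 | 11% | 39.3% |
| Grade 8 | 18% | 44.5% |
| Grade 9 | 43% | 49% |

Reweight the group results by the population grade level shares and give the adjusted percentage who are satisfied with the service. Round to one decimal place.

38.7%

Each cell contributes population-share × respondent value:
  Grade 5: 0.08 × 13.5 = 1.08
  Grade 6: 0.2 × 21.3 = 4.26
  Grade 7: 0.11 × 39.3 = 4.323
  Grade 8: 0.18 × 44.5 = 8.01
  Grade 9: 0.43 × 49 = 21.07
Post-stratified estimate = 38.743 → 38.7%.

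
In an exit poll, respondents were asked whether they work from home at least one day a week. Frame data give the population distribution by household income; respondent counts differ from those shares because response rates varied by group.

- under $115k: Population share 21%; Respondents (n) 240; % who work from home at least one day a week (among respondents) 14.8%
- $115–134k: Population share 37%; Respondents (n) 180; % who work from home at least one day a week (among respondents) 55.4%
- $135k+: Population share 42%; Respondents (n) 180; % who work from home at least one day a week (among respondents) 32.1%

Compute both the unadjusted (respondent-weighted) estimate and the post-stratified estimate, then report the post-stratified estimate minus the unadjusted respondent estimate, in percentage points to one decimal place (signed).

+4.9 percentage points

Unadjusted (pooled respondent) estimate weights by respondent counts:
  (240/600)×14.8 + (180/600)×55.4 + (180/600)×32.1 = 32.17%
Reweighting by population household income shares:
  0.21×14.8 + 0.37×55.4 + 0.42×32.1 = 37.088%
Difference = 37.088 − 32.17 = 4.918 pp.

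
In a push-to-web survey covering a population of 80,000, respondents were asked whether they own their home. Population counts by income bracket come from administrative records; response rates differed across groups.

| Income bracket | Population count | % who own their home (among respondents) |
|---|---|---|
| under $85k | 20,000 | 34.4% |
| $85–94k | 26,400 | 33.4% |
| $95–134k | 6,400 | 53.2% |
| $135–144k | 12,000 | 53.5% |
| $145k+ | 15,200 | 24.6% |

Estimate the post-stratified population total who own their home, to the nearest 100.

29,300

Estimated count per cell = population count × respondent percentage:
  under $85k: 20,000 × 34.4% = 6880
  $85–94k: 26,400 × 33.4% = 8817.6
  $95–134k: 6,400 × 53.2% = 3404.8
  $135–144k: 12,000 × 53.5% = 6420
  $145k+: 15,200 × 24.6% = 3739.2
Estimated total = 29261.6 → 29,300.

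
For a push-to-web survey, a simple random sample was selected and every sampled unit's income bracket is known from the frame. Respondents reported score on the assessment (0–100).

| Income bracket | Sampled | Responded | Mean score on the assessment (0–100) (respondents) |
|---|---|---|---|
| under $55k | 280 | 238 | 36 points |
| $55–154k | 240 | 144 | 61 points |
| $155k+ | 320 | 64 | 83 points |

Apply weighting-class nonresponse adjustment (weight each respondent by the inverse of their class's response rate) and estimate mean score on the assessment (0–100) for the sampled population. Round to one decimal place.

61.0

Class response rates: under $55k 238/280 = 85%, $55–154k 144/240 = 60%, $155k+ 64/320 = 20%.
With weight = n_sampled/n_responded per class, the weighted class total is n_sampled:
  under $55k: 280 × 36 = 10,080
  $55–154k: 240 × 61 = 14,640
  $155k+: 320 × 83 = 26,560
Adjusted estimate = 51,280 / 840 = 61.0476 → 61.0.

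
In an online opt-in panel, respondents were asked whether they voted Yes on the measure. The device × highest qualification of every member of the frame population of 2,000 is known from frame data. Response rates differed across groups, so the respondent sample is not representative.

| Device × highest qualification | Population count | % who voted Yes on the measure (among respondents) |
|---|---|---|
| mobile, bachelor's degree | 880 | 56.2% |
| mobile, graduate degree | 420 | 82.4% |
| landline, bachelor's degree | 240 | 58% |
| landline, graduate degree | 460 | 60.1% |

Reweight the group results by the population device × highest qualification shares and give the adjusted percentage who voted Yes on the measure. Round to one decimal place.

62.8%

Each cell contributes population-share × respondent value:
  mobile, bachelor's degree: (880/2,000) × 56.2 = 24.728
  mobile, graduate degree: (420/2,000) × 82.4 = 17.304
  landline, bachelor's degree: (240/2,000) × 58 = 6.96
  landline, graduate degree: (460/2,000) × 60.1 = 13.823
Post-stratified estimate = 62.815 → 62.8%.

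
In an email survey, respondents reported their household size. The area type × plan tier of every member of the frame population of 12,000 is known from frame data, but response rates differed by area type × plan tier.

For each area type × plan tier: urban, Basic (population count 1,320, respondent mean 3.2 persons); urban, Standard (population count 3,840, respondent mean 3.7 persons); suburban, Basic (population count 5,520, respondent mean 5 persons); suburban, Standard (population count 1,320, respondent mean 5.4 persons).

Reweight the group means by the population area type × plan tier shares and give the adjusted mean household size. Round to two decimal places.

Each cell contributes population-share × respondent value:
  urban, Basic: (1,320/12,000) × 3.2 = 0.352
  urban, Standard: (3,840/12,000) × 3.7 = 1.184
  suburban, Basic: (5,520/12,000) × 5 = 2.3
  suburban, Standard: (1,320/12,000) × 5.4 = 0.594
Post-stratified estimate = 4.43 → 4.43.

4.43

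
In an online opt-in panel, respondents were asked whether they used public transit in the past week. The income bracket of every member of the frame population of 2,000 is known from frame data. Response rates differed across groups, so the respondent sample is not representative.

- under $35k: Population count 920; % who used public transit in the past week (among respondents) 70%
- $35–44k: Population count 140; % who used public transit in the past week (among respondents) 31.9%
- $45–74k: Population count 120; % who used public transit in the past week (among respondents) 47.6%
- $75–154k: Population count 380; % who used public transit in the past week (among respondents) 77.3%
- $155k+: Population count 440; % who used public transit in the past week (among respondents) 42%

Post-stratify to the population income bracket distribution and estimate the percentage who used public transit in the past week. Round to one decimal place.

61.2%

Post-stratification weights by population share, not respondent share:
  under $35k: (920/2,000) × 70 = 32.2
  $35–44k: (140/2,000) × 31.9 = 2.233
  $45–74k: (120/2,000) × 47.6 = 2.856
  $75–154k: (380/2,000) × 77.3 = 14.687
  $155k+: (440/2,000) × 42 = 9.24
Post-stratified estimate = 61.216 → 61.2%.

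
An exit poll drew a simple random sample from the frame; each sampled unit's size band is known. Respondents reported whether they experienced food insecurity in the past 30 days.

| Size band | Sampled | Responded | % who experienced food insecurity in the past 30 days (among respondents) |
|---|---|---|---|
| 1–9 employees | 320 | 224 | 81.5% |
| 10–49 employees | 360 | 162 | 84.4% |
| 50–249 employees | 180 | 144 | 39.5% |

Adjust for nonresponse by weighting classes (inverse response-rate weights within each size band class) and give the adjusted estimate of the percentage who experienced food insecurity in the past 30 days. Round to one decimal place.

73.9%

Class response rates: 1–9 employees 224/320 = 70%, 10–49 employees 162/360 = 45%, 50–249 employees 144/180 = 80%.
With weight = n_sampled/n_responded per class, the weighted class total is n_sampled:
  1–9 employees: 320 × 81.5 = 26,080
  10–49 employees: 360 × 84.4 = 30384
  50–249 employees: 180 × 39.5 = 7110
Adjusted estimate = 63,574 / 860 = 73.9233 → 73.9%.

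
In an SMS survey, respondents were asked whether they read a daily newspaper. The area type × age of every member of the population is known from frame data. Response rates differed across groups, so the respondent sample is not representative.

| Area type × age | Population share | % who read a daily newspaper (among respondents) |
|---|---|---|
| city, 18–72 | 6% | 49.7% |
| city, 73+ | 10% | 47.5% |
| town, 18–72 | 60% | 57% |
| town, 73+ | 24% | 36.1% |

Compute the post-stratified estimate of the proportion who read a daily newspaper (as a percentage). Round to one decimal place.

50.6%

Each cell contributes population-share × respondent value:
  city, 18–72: 0.06 × 49.7 = 2.982
  city, 73+: 0.1 × 47.5 = 4.75
  town, 18–72: 0.6 × 57 = 34.2
  town, 73+: 0.24 × 36.1 = 8.664
Post-stratified estimate = 50.596 → 50.6%.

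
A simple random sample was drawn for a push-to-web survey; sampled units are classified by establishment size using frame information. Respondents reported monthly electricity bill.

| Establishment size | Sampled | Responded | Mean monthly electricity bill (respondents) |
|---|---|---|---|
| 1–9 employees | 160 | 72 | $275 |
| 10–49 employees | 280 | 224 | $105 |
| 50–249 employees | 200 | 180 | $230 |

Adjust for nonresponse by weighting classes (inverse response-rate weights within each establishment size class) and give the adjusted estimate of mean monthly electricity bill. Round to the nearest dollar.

$187

Class response rates: 1–9 employees 72/160 = 45%, 10–49 employees 224/280 = 80%, 50–249 employees 180/200 = 90%.
With weight = n_sampled/n_responded per class, the weighted class total is n_sampled:
  1–9 employees: 160 × 275 = 44,000
  10–49 employees: 280 × 105 = 29,400
  50–249 employees: 200 × 230 = 46,000
Adjusted estimate = 119,400 / 640 = 186.562 → $187.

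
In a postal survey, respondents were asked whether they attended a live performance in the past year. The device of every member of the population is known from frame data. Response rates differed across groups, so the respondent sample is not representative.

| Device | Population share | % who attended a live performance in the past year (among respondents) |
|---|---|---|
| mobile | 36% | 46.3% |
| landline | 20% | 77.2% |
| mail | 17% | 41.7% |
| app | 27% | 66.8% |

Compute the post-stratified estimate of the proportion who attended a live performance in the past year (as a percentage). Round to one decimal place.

57.2%

Post-stratification weights by population share, not respondent share:
  mobile: 0.36 × 46.3 = 16.668
  landline: 0.2 × 77.2 = 15.44
  mail: 0.17 × 41.7 = 7.089
  app: 0.27 × 66.8 = 18.036
Post-stratified estimate = 57.233 → 57.2%.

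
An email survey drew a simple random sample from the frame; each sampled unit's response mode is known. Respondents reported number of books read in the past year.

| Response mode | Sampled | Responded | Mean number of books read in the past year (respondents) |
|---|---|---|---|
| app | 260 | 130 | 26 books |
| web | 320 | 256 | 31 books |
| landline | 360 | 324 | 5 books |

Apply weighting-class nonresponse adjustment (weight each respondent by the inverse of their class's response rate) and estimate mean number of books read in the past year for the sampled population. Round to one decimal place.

19.7

Response rates by class: app 130/260 = 50%, web 256/320 = 80%, landline 324/360 = 90%.
Weighting each respondent by the inverse class response rate inflates each class back to its sampled size, so the class weight is n_sampled:
  app: 260 × 26 = 6760
  web: 320 × 31 = 9920
  landline: 360 × 5 = 1800
Adjusted estimate = 18,480 / 940 = 19.6596 → 19.7.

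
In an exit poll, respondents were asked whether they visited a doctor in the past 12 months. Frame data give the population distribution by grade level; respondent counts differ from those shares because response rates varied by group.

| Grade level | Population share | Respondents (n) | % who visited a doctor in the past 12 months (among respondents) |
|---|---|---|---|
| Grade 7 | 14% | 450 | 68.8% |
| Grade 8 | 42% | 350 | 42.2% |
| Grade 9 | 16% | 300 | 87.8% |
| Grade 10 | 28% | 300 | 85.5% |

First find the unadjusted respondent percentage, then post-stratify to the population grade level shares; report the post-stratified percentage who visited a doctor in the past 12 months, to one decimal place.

Unadjusted (pooled respondent) estimate weights by respondent counts:
  (450/1400)×68.8 + (350/1400)×42.2 + (300/1400)×87.8 + (300/1400)×85.5 = 69.8%
Post-stratifying to population shares instead:
  0.14×68.8 + 0.42×42.2 + 0.16×87.8 + 0.28×85.5 = 65.344%

65.3%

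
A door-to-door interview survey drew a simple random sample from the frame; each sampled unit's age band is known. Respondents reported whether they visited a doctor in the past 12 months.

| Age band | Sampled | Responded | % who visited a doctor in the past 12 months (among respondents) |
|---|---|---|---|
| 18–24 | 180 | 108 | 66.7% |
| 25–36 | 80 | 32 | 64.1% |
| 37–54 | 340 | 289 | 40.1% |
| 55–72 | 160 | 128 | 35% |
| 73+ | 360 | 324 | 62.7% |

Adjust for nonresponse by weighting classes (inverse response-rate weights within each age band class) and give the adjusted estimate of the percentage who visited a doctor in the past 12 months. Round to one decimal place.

Response rates by class: 18–24 108/180 = 60%, 25–36 32/80 = 40%, 37–54 289/340 = 85%, 55–72 128/160 = 80%, 73+ 324/360 = 90%.
Each respondent's weight = sampled/responded in their class; summing within a class gives n_sampled, so:
  18–24: 180 × 66.7 = 12,006
  25–36: 80 × 64.1 = 5128
  37–54: 340 × 40.1 = 13,634
  55–72: 160 × 35 = 5600
  73+: 360 × 62.7 = 22,572
Adjusted estimate = 58,940 / 1,120 = 52.625 → 52.6%.

52.6%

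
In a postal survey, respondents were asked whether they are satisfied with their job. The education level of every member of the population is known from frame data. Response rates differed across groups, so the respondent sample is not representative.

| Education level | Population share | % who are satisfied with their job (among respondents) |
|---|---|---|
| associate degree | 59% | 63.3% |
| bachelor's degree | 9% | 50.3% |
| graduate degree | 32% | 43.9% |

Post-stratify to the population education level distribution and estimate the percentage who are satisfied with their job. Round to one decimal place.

55.9%

Post-stratification weights by population share, not respondent share:
  associate degree: 0.59 × 63.3 = 37.347
  bachelor's degree: 0.09 × 50.3 = 4.527
  graduate degree: 0.32 × 43.9 = 14.048
Post-stratified estimate = 55.922 → 55.9%.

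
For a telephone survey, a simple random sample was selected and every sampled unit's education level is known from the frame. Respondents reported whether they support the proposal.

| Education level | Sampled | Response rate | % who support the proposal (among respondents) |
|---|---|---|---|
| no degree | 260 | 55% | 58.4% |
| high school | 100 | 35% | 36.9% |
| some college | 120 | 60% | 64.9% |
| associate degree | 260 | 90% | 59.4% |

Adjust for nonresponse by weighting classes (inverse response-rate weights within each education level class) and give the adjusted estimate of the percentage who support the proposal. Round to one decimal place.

With weight = n_sampled/n_responded per class, the weighted class total is n_sampled:
  no degree: 260 × 58.4 = 15,184
  high school: 100 × 36.9 = 3690
  some college: 120 × 64.9 = 7788
  associate degree: 260 × 59.4 = 15,444
Adjusted estimate = 42,106 / 740 = 56.9 → 56.9%.

56.9%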